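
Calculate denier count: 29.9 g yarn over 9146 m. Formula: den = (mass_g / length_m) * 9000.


Formula: den = (mass_g / length_m) * 9000
Substituting: den = (29.9 / 9146) * 9000
Intermediate: 29.9 / 9146 = 0.00326919 g/m
den = 0.00326919 * 9000 = 29.4 denier

29.4 denier


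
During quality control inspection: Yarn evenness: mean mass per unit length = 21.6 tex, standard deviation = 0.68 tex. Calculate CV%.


Formula: CV% = (standard deviation / mean) * 100
Step 1: Ratio = 0.68 / 21.6 = 0.031481
Step 2: CV% = 0.031481 * 100 = 3.1481% ≈ 3.1%

3.1%


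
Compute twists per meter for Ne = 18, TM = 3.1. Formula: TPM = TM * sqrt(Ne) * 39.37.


Formula: TPM = TM * sqrt(Ne) * 39.37
Step 1: sqrt(Ne) = sqrt(18) = 4.2426
Step 2: TM * sqrt(Ne) = 3.1 * 4.2426 = 13.1521
Step 3: TPM = 13.1521 * 39.37 = 518 twists/m

518 twists/m


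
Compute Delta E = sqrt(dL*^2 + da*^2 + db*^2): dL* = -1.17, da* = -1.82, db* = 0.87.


Formula: Delta E = sqrt(dL*^2 + da*^2 + db*^2)
Step 1: dL*^2 = (-1.17)^2 = 1.3689
Step 2: da*^2 = (-1.82)^2 = 3.3124
Step 3: db*^2 = 0.87^2 = 0.7569
Step 4: Sum = 1.3689 + 3.3124 + 0.7569 = 5.4382
Step 5: Delta E = sqrt(5.4382) = 2.33

2.33 Delta E


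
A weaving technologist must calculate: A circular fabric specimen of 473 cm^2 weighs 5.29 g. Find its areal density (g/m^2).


Formula: GSM = mass_g / area_m2
Step 1: Convert area: 473 cm^2 = 473 / 10000 = 0.0473 m^2
Step 2: GSM = 5.29 g / 0.0473 m^2 = 111.8 g/m^2

111.8 g/m^2


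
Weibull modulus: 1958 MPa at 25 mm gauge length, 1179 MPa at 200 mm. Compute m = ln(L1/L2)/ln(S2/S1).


Formula: m = ln(L1/L2) / ln(S2/S1)
Step 1: ln(L1/L2) = ln(25/200) = -2.07944
Step 2: S2/S1 = 1179/1958 = 0.60215
Step 3: ln(S2/S1) = ln(0.60215) = -0.50725
Step 4: m = -2.07944 / -0.50725 = 4.10

4.10 (Weibull m)


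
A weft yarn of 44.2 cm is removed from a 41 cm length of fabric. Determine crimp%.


Formula: Crimp% = ((L_yarn - L_fabric) / L_fabric) * 100
Step 1: Extension = 44.2 - 41 = 3.2 cm
Step 2: Crimp% = (3.2 / 41) * 100
Step 3: Crimp% = 0.078049 * 100 = 7.8049% ≈ 7.8%

7.8%


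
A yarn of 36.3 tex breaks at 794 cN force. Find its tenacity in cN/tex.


Formula: Tenacity = Breaking force / Linear density
Tenacity = 794 cN / 36.3 tex
Tenacity = 21.87 cN/tex

21.87 cN/tex


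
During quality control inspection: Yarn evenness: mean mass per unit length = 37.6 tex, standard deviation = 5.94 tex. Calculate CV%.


Formula: CV% = (standard deviation / mean) * 100
Step 1: Ratio = 5.94 / 37.6 = 0.157979
Step 2: CV% = 0.157979 * 100 = 15.7979% ≈ 15.8%

15.8%


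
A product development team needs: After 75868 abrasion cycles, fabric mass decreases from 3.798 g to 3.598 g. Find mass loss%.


Formula: Mass loss% = ((m_before - m_after) / m_before) * 100
Step 1: Mass loss = 3.798 - 3.598 = 0.2 g
Step 2: Ratio = 0.2 / 3.798 = 0.0526593
Step 3: Mass loss% = 0.0526593 * 100 = 5.26593% ≈ 5.27%

5.27%


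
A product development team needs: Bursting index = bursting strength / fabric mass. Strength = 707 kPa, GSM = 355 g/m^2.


Formula: Bursting Index = Bursting Strength / Fabric GSM
BI = 707 kPa / 355 g/m^2
BI = 1.992 kPa/(g/m^2)

1.992 kPa/(g/m^2)


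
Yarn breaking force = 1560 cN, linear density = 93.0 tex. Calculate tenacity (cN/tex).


Formula: Tenacity = Breaking force / Linear density
Tenacity = 1560 cN / 93.0 tex
Tenacity = 16.77 cN/tex

16.77 cN/tex


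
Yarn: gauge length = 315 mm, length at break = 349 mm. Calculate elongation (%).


Formula: Elongation (%) = ((L_break - L0) / L0) * 100
Step 1: Extension = 349 - 315 = 34 mm
Step 2: Elongation = (34 / 315) * 100
Step 3: Elongation = 0.107937 * 100 = 10.7937% ≈ 10.8%

10.8%


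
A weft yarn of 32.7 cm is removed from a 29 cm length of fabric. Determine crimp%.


Formula: Crimp% = ((L_yarn - L_fabric) / L_fabric) * 100
Step 1: Extension = 32.7 - 29 = 3.7 cm
Step 2: Crimp% = (3.7 / 29) * 100
Step 3: Crimp% = 0.127586 * 100 = 12.7586% ≈ 12.8%

12.8%


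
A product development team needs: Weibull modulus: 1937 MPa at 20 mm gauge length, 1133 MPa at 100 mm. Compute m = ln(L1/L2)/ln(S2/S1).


Formula: m = ln(L1/L2) / ln(S2/S1)
Step 1: ln(L1/L2) = ln(20/100) = -1.60944
Step 2: S2/S1 = 1133/1937 = 0.58493
Step 3: ln(S2/S1) = ln(0.58493) = -0.53626
Step 4: m = -1.60944 / -0.53626 = 3.00

3.00 (Weibull m)


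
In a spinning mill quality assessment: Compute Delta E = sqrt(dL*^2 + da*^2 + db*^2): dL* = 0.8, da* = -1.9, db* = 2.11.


Formula: Delta E = sqrt(dL*^2 + da*^2 + db*^2)
Step 1: dL*^2 = 0.8^2 = 0.64
Step 2: da*^2 = (-1.9)^2 = 3.61
Step 3: db*^2 = 2.11^2 = 4.4521
Step 4: Sum = 0.64 + 3.61 + 4.4521 = 8.7021
Step 5: Delta E = sqrt(8.7021) = 2.95

2.95 Delta E


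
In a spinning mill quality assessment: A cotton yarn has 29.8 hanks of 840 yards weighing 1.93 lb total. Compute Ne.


Formula: Ne = hanks / mass_lb
Substituting: Ne = 29.8 / 1.93
Ne = 15.4

15.4 Ne


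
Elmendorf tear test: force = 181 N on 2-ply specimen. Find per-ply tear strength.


Formula: Per-ply strength = Total force / Number of plies
Per-ply = 181 N / 2
Per-ply = 90.5 N

90.5 N


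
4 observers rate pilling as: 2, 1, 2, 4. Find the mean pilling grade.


Formula: Mean = sum / count
Sum = 2 + 1 + 2 + 4 = 9
Mean = 9 / 4 = 2.3

2.3


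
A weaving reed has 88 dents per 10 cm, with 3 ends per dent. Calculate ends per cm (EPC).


Formula: EPC = (dents per 10 cm * ends per dent) / 10
Step 1: Total ends per 10 cm = 88 * 3 = 264
Step 2: EPC = 264 / 10 = 26.4 ends/cm

26.4 ends/cm


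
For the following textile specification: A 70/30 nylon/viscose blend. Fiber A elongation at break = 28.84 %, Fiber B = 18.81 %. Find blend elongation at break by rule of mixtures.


Formula: Blend property = (fraction_A * property_A) + (fraction_B * property_B)
Step 1: Contribution A = 70/100 * 28.84 % = 20.188 %
Step 2: Contribution B = 30/100 * 18.81 % = 5.643 %
Step 3: Blend elongation at break = 20.188 + 5.643 = 25.831 %

25.831 %


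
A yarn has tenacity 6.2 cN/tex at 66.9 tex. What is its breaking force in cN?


Formula: Breaking force = Tenacity * Linear density
F = 6.2 cN/tex * 66.9 tex
F = 414.78 cN

414.78 cN


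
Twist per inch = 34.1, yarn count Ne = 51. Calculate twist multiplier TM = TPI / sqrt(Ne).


Formula: TM = TPI / sqrt(Ne)
Step 1: sqrt(Ne) = sqrt(51) = 7.1414
Step 2: TM = 34.1 / 7.1414 = 4.77

4.77 TM


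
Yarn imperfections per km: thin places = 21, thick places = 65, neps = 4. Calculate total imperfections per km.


Formula: Total = thin places + thick places + neps
Total = 21 + 65 + 4
Total = 90 imperfections/km

90 imperfections/km


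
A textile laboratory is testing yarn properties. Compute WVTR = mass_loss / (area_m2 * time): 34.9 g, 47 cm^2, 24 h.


Formula: WVTR = mass_loss / (area * time)
Step 1: Convert area: 47 cm^2 = 0.0047 m^2
Step 2: WVTR = 34.9 g / (0.0047 m^2 * 24 h)
Step 3: WVTR = 34.9 / 0.1128 = 309.4 g/m^2/h

309.4 g/m^2/h


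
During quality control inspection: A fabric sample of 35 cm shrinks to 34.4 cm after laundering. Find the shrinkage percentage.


Formula: Shrinkage% = ((L_before - L_after) / L_before) * 100
Step 1: Shrinkage = 35 - 34.4 = 0.6 cm
Step 2: Shrinkage% = (0.6 / 35) * 100
Step 3: Shrinkage% = 0.017143 * 100 = 1.7143% ≈ 1.7%

1.7%


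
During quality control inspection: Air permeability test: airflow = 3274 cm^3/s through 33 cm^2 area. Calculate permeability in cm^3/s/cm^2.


Formula: Air Permeability = Airflow / Test Area
AP = 3274 cm^3/s / 33 cm^2
AP = 99.2 cm^3/s/cm^2

99.2 cm^3/s/cm^2


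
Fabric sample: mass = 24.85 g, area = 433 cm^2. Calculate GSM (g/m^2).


Formula: GSM = mass_g / area_m2
Step 1: Convert area: 433 cm^2 = 433 / 10000 = 0.0433 m^2
Step 2: GSM = 24.85 g / 0.0433 m^2 = 573.9 g/m^2

573.9 g/m^2


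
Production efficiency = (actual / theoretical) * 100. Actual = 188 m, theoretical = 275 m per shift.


Formula: Efficiency% = (Actual output / Theoretical output) * 100
Efficiency% = (188 / 275) * 100
Efficiency% = 0.683636 * 100 = 68.3636% ≈ 68.4%

68.4%


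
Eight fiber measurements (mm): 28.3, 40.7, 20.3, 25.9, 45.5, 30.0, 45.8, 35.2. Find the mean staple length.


Formula: Mean = sum of lengths / count
Sum = 28.3 + 40.7 + 20.3 + 25.9 + 45.5 + 30.0 + 45.8 + 35.2
Sum = 271.7 mm
Mean = 271.7 / 8 = 33.96 mm

33.96 mm


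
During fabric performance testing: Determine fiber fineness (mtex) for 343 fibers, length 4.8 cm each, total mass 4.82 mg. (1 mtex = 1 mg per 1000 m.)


Formula: fineness (mtex) = mass (mg) / total length (km) = (mass_mg / total_length_m) * 1000
Step 1: Convert fiber length: 4.8 cm = 0.048 m
Step 2: Total fiber length = 343 * 0.048 = 16.464 m
Step 3: Linear density = 4.82 mg / 16.464 m = 0.2928 mg/m
Step 4: fineness = 0.2928 * 1000 = 292.8 mtex

292.8 mtex


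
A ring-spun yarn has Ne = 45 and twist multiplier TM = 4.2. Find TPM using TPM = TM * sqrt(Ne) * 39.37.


Formula: TPM = TM * sqrt(Ne) * 39.37
Step 1: sqrt(Ne) = sqrt(45) = 6.7082
Step 2: TM * sqrt(Ne) = 4.2 * 6.7082 = 28.1744
Step 3: TPM = 28.1744 * 39.37 = 1109 twists/m

1109 twists/m


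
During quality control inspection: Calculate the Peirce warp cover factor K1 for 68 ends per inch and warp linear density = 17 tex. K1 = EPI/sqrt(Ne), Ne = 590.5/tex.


Formula: K1 = EPI / sqrt(Ne), with Ne = 590.5 / tex_warp
Step 1: Ne = 590.5 / 17 = 34.735
Step 2: sqrt(Ne) = sqrt(34.735) = 5.8936
Step 3: K1 = 68 / 5.8936 = 11.5

11.5


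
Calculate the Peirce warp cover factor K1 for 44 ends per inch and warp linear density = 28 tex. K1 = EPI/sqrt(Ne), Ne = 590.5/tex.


Formula: K1 = EPI / sqrt(Ne), with Ne = 590.5 / tex_warp
Step 1: Ne = 590.5 / 28 = 21.089
Step 2: sqrt(Ne) = sqrt(21.089) = 4.5923
Step 3: K1 = 44 / 4.5923 = 9.6

9.6


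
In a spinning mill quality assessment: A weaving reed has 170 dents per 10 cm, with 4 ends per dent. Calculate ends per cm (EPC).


Formula: EPC = (dents per 10 cm * ends per dent) / 10
Step 1: Total ends per 10 cm = 170 * 4 = 680
Step 2: EPC = 680 / 10 = 68.0 ends/cm

68.0 ends/cm


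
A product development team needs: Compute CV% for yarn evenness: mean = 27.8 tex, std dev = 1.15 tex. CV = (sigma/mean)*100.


Formula: CV% = (standard deviation / mean) * 100
Step 1: Ratio = 1.15 / 27.8 = 0.041367
Step 2: CV% = 0.041367 * 100 = 4.1367% ≈ 4.1%

4.1%


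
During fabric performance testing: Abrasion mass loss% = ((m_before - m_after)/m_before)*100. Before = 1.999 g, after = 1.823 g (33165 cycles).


Formula: Mass loss% = ((m_before - m_after) / m_before) * 100
Step 1: Mass loss = 1.999 - 1.823 = 0.176 g
Step 2: Ratio = 0.176 / 1.999 = 0.088044
Step 3: Mass loss% = 0.088044 * 100 = 8.8044% ≈ 8.80%

8.80%


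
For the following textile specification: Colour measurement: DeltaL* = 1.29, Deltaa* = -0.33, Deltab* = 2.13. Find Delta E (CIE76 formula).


Formula: Delta E = sqrt(dL*^2 + da*^2 + db*^2)
Step 1: dL*^2 = 1.29^2 = 1.6641
Step 2: da*^2 = (-0.33)^2 = 0.1089
Step 3: db*^2 = 2.13^2 = 4.5369
Step 4: Sum = 1.6641 + 0.1089 + 4.5369 = 6.3099
Step 5: Delta E = sqrt(6.3099) = 2.51

2.51 Delta E


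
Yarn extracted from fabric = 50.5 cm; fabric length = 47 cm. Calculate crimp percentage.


Formula: Crimp% = ((L_yarn - L_fabric) / L_fabric) * 100
Step 1: Extension = 50.5 - 47 = 3.5 cm
Step 2: Crimp% = (3.5 / 47) * 100
Step 3: Crimp% = 0.074468 * 100 = 7.4468% ≈ 7.4%

7.4%


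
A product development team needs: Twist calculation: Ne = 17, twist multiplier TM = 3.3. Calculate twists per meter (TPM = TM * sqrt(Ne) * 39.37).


Formula: TPM = TM * sqrt(Ne) * 39.37
Step 1: sqrt(Ne) = sqrt(17) = 4.1231
Step 2: TM * sqrt(Ne) = 3.3 * 4.1231 = 13.6062
Step 3: TPM = 13.6062 * 39.37 = 536 twists/m

536 twists/m


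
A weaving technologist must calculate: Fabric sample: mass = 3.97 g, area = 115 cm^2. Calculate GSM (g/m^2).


Formula: GSM = mass_g / area_m2
Step 1: Convert area: 115 cm^2 = 115 / 10000 = 0.0115 m^2
Step 2: GSM = 3.97 g / 0.0115 m^2 = 345.2 g/m^2

345.2 g/m^2


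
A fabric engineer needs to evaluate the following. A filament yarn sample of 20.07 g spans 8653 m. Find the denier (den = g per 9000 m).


Formula: den = (mass_g / length_m) * 9000
Substituting: den = (20.07 / 8653) * 9000
Intermediate: 20.07 / 8653 = 0.00231943 g/m
den = 0.00231943 * 9000 = 20.9 denier

20.9 denier


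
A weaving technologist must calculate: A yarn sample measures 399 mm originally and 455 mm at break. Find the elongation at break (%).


Formula: Elongation (%) = ((L_break - L0) / L0) * 100
Step 1: Extension = 455 - 399 = 56 mm
Step 2: Elongation = (56 / 399) * 100
Step 3: Elongation = 0.140351 * 100 = 14.0351% ≈ 14.0%

14.0%


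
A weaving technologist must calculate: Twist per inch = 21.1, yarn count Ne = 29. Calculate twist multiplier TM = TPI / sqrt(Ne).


Formula: TM = TPI / sqrt(Ne)
Step 1: sqrt(Ne) = sqrt(29) = 5.3852
Step 2: TM = 21.1 / 5.3852 = 3.92

3.92 TM


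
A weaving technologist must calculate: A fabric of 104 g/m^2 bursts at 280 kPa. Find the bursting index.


Formula: Bursting Index = Bursting Strength / Fabric GSM
BI = 280 kPa / 104 g/m^2
BI = 2.692 kPa/(g/m^2)

2.692 kPa/(g/m^2)


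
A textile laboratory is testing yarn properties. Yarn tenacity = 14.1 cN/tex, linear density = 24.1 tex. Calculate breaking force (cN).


Formula: Breaking force = Tenacity * Linear density
F = 14.1 cN/tex * 24.1 tex
F = 339.81 cN

339.81 cN


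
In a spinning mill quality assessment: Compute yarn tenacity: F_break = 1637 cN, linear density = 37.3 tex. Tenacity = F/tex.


Formula: Tenacity = Breaking force / Linear density
Tenacity = 1637 cN / 37.3 tex
Tenacity = 43.89 cN/tex

43.89 cN/tex


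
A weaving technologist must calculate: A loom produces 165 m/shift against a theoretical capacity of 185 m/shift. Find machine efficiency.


Formula: Efficiency% = (Actual output / Theoretical output) * 100
Efficiency% = (165 / 185) * 100
Efficiency% = 0.891892 * 100 = 89.1892% ≈ 89.2%

89.2%


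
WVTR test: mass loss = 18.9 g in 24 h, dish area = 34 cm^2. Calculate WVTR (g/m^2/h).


Formula: WVTR = mass_loss / (area * time)
Step 1: Convert area: 34 cm^2 = 0.0034 m^2
Step 2: WVTR = 18.9 g / (0.0034 m^2 * 24 h)
Step 3: WVTR = 18.9 / 0.0816 = 231.6 g/m^2/h

231.6 g/m^2/h


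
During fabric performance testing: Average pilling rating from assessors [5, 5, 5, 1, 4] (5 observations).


Formula: Mean = sum / count
Sum = 5 + 5 + 5 + 1 + 4 = 20
Mean = 20 / 5 = 4.0

4.0


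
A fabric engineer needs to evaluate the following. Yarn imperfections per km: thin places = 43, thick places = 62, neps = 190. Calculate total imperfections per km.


Formula: Total = thin places + thick places + neps
Total = 43 + 62 + 190
Total = 295 imperfections/km

295 imperfections/km


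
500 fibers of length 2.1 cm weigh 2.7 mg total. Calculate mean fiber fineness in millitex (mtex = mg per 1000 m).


Formula: fineness (mtex) = mass (mg) / total length (km) = (mass_mg / total_length_m) * 1000
Step 1: Convert fiber length: 2.1 cm = 0.021 m
Step 2: Total fiber length = 500 * 0.021 = 10.5 m
Step 3: Linear density = 2.7 mg / 10.5 m = 0.2571 mg/m
Step 4: fineness = 0.2571 * 1000 = 257.1 mtex

257.1 mtex


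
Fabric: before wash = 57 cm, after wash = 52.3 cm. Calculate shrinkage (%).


Formula: Shrinkage% = ((L_before - L_after) / L_before) * 100
Step 1: Shrinkage = 57 - 52.3 = 4.7 cm
Step 2: Shrinkage% = (4.7 / 57) * 100
Step 3: Shrinkage% = 0.082456 * 100 = 8.2456% ≈ 8.2%

8.2%


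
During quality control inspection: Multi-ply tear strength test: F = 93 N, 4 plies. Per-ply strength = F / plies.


Formula: Per-ply strength = Total force / Number of plies
Per-ply = 93 N / 4
Per-ply = 23.25 N

23.25 N


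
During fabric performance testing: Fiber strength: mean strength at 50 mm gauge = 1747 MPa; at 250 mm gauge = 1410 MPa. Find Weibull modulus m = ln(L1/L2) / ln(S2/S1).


Formula: m = ln(L1/L2) / ln(S2/S1)
Step 1: ln(L1/L2) = ln(50/250) = -1.60944
Step 2: S2/S1 = 1410/1747 = 0.8071
Step 3: ln(S2/S1) = ln(0.8071) = -0.21431
Step 4: m = -1.60944 / -0.21431 = 7.51

7.51 (Weibull m)


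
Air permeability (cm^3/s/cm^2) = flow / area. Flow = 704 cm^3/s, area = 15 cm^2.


Formula: Air Permeability = Airflow / Test Area
AP = 704 cm^3/s / 15 cm^2
AP = 46.9 cm^3/s/cm^2

46.9 cm^3/s/cm^2


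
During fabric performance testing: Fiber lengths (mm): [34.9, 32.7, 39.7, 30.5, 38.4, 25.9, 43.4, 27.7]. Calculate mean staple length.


Formula: Mean = sum of lengths / count
Sum = 34.9 + 32.7 + 39.7 + 30.5 + 38.4 + 25.9 + 43.4 + 27.7
Sum = 273.2 mm
Mean = 273.2 / 8 = 34.15 mm

34.15 mm


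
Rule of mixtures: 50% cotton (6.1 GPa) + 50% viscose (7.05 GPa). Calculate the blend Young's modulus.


Formula: Blend property = (fraction_A * property_A) + (fraction_B * property_B)
Step 1: Contribution A = 50/100 * 6.1 GPa = 3.05 GPa
Step 2: Contribution B = 50/100 * 7.05 GPa = 3.525 GPa
Step 3: Blend Young's modulus = 3.05 + 3.525 = 6.575 GPa

6.575 GPa


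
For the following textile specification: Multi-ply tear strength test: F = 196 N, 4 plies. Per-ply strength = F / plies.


Formula: Per-ply strength = Total force / Number of plies
Per-ply = 196 N / 4
Per-ply = 49 N

49 N


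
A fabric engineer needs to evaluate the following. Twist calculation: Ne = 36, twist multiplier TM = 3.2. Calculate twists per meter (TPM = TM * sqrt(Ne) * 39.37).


Formula: TPM = TM * sqrt(Ne) * 39.37
Step 1: sqrt(Ne) = sqrt(36) = 6
Step 2: TM * sqrt(Ne) = 3.2 * 6 = 19.2
Step 3: TPM = 19.2 * 39.37 = 756 twists/m

756 twists/m


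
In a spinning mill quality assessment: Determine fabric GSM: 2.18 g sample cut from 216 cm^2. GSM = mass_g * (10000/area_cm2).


Formula: GSM = mass_g / area_m2
Step 1: Convert area: 216 cm^2 = 216 / 10000 = 0.0216 m^2
Step 2: GSM = 2.18 g / 0.0216 m^2 = 100.9 g/m^2

100.9 g/m^2


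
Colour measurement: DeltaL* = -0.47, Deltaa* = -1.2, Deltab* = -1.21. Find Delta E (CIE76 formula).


Formula: Delta E = sqrt(dL*^2 + da*^2 + db*^2)
Step 1: dL*^2 = (-0.47)^2 = 0.2209
Step 2: da*^2 = (-1.2)^2 = 1.44
Step 3: db*^2 = (-1.21)^2 = 1.4641
Step 4: Sum = 0.2209 + 1.44 + 1.4641 = 3.125
Step 5: Delta E = sqrt(3.125) = 1.77

1.77 Delta E


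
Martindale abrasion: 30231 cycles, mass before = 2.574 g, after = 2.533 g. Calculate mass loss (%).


Formula: Mass loss% = ((m_before - m_after) / m_before) * 100
Step 1: Mass loss = 2.574 - 2.533 = 0.041 g
Step 2: Ratio = 0.041 / 2.574 = 0.0159285
Step 3: Mass loss% = 0.0159285 * 100 = 1.59285% ≈ 1.59%

1.59%


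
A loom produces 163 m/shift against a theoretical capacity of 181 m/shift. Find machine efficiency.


Formula: Efficiency% = (Actual output / Theoretical output) * 100
Efficiency% = (163 / 181) * 100
Efficiency% = 0.900552 * 100 = 90.0552% ≈ 90.1%

90.1%


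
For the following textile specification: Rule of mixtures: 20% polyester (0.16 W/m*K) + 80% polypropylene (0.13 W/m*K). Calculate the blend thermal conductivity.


Formula: Blend property = (fraction_A * property_A) + (fraction_B * property_B)
Step 1: Contribution A = 20/100 * 0.16 W/m*K = 0.032 W/m*K
Step 2: Contribution B = 80/100 * 0.13 W/m*K = 0.104 W/m*K
Step 3: Blend thermal conductivity = 0.032 + 0.104 = 0.136 W/m*K

0.136 W/m*K


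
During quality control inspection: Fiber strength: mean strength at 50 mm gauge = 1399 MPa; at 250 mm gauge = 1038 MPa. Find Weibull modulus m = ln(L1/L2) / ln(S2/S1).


Formula: m = ln(L1/L2) / ln(S2/S1)
Step 1: ln(L1/L2) = ln(50/250) = -1.60944
Step 2: S2/S1 = 1038/1399 = 0.74196
Step 3: ln(S2/S1) = ln(0.74196) = -0.29846
Step 4: m = -1.60944 / -0.29846 = 5.39

5.39 (Weibull m)


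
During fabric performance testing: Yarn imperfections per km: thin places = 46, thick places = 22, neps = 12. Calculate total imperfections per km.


Formula: Total = thin places + thick places + neps
Total = 46 + 22 + 12
Total = 80 imperfections/km

80 imperfections/km


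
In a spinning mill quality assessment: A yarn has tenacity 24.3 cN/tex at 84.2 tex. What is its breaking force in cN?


Formula: Breaking force = Tenacity * Linear density
F = 24.3 cN/tex * 84.2 tex
F = 2046.06 cN

2046.06 cN


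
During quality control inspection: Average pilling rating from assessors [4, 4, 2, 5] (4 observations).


Formula: Mean = sum / count
Sum = 4 + 4 + 2 + 5 = 15
Mean = 15 / 4 = 3.8

3.8


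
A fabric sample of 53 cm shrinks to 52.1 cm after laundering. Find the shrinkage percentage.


Formula: Shrinkage% = ((L_before - L_after) / L_before) * 100
Step 1: Shrinkage = 53 - 52.1 = 0.9 cm
Step 2: Shrinkage% = (0.9 / 53) * 100
Step 3: Shrinkage% = 0.016981 * 100 = 1.6981% ≈ 1.7%

1.7%


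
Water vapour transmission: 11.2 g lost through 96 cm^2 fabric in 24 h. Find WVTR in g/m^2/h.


Formula: WVTR = mass_loss / (area * time)
Step 1: Convert area: 96 cm^2 = 0.0096 m^2
Step 2: WVTR = 11.2 g / (0.0096 m^2 * 24 h)
Step 3: WVTR = 11.2 / 0.2304 = 48.6 g/m^2/h

48.6 g/m^2/h


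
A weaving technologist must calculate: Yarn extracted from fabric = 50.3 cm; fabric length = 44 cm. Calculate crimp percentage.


Formula: Crimp% = ((L_yarn - L_fabric) / L_fabric) * 100
Step 1: Extension = 50.3 - 44 = 6.3 cm
Step 2: Crimp% = (6.3 / 44) * 100
Step 3: Crimp% = 0.143182 * 100 = 14.3182% ≈ 14.3%

14.3%


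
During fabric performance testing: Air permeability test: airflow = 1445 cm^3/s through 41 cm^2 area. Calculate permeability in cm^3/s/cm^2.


Formula: Air Permeability = Airflow / Test Area
AP = 1445 cm^3/s / 41 cm^2
AP = 35.2 cm^3/s/cm^2

35.2 cm^3/s/cm^2


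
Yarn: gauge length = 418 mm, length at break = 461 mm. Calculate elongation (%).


Formula: Elongation (%) = ((L_break - L0) / L0) * 100
Step 1: Extension = 461 - 418 = 43 mm
Step 2: Elongation = (43 / 418) * 100
Step 3: Elongation = 0.102871 * 100 = 10.2871% ≈ 10.3%

10.3%


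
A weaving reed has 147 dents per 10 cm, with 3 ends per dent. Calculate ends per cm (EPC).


Formula: EPC = (dents per 10 cm * ends per dent) / 10
Step 1: Total ends per 10 cm = 147 * 3 = 441
Step 2: EPC = 441 / 10 = 44.1 ends/cm

44.1 ends/cm


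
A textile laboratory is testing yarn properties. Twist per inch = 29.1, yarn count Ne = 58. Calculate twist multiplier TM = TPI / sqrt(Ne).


Formula: TM = TPI / sqrt(Ne)
Step 1: sqrt(Ne) = sqrt(58) = 7.6158
Step 2: TM = 29.1 / 7.6158 = 3.82

3.82 TM


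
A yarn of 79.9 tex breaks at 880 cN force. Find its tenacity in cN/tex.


Formula: Tenacity = Breaking force / Linear density
Tenacity = 880 cN / 79.9 tex
Tenacity = 11.01 cN/tex

11.01 cN/tex


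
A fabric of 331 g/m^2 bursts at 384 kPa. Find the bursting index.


Formula: Bursting Index = Bursting Strength / Fabric GSM
BI = 384 kPa / 331 g/m^2
BI = 1.160 kPa/(g/m^2)

1.160 kPa/(g/m^2)


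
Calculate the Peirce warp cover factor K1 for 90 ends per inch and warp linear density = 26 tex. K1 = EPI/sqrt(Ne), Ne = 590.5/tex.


Formula: K1 = EPI / sqrt(Ne), with Ne = 590.5 / tex_warp
Step 1: Ne = 590.5 / 26 = 22.712
Step 2: sqrt(Ne) = sqrt(22.712) = 4.7657
Step 3: K1 = 90 / 4.7657 = 18.9

18.9


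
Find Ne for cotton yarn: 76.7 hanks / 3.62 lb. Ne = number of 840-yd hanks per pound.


Formula: Ne = hanks / mass_lb
Substituting: Ne = 76.7 / 3.62
Ne = 21.2

21.2 Ne


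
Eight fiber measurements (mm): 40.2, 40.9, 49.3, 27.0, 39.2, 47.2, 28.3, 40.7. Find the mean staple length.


Formula: Mean = sum of lengths / count
Sum = 40.2 + 40.9 + 49.3 + 27.0 + 39.2 + 47.2 + 28.3 + 40.7
Sum = 312.8 mm
Mean = 312.8 / 8 = 39.10 mm

39.10 mm


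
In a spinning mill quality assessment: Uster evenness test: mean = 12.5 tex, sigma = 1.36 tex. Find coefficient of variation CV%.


Formula: CV% = (standard deviation / mean) * 100
Step 1: Ratio = 1.36 / 12.5 = 0.1088
Step 2: CV% = 0.1088 * 100 = 10.88% ≈ 10.9%

10.9%


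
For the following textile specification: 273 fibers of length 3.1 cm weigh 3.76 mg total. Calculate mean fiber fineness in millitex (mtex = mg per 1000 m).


Formula: fineness (mtex) = mass (mg) / total length (km) = (mass_mg / total_length_m) * 1000
Step 1: Convert fiber length: 3.1 cm = 0.031 m
Step 2: Total fiber length = 273 * 0.031 = 8.463 m
Step 3: Linear density = 3.76 mg / 8.463 m = 0.4443 mg/m
Step 4: fineness = 0.4443 * 1000 = 444.3 mtex

444.3 mtex


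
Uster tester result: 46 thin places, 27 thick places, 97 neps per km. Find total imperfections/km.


Formula: Total = thin places + thick places + neps
Total = 46 + 27 + 97
Total = 170 imperfections/km

170 imperfections/km


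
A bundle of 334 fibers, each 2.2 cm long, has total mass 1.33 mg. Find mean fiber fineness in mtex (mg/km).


Formula: fineness (mtex) = mass (mg) / total length (km) = (mass_mg / total_length_m) * 1000
Step 1: Convert fiber length: 2.2 cm = 0.022 m
Step 2: Total fiber length = 334 * 0.022 = 7.348 m
Step 3: Linear density = 1.33 mg / 7.348 m = 0.1810 mg/m
Step 4: fineness = 0.1810 * 1000 = 181.0 mtex

181.0 mtex


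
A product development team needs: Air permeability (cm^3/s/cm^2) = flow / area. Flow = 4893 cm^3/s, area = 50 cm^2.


Formula: Air Permeability = Airflow / Test Area
AP = 4893 cm^3/s / 50 cm^2
AP = 97.9 cm^3/s/cm^2

97.9 cm^3/s/cm^2


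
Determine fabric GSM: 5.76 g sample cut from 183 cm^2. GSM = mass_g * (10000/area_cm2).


Formula: GSM = mass_g / area_m2
Step 1: Convert area: 183 cm^2 = 183 / 10000 = 0.0183 m^2
Step 2: GSM = 5.76 g / 0.0183 m^2 = 314.8 g/m^2

314.8 g/m^2


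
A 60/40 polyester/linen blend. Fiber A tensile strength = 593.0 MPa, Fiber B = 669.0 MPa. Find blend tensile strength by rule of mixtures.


Formula: Blend property = (fraction_A * property_A) + (fraction_B * property_B)
Step 1: Contribution A = 60/100 * 593.0 MPa = 355.8 MPa
Step 2: Contribution B = 40/100 * 669.0 MPa = 267.6 MPa
Step 3: Blend tensile strength = 355.8 + 267.6 = 623.4 MPa

623.4 MPa


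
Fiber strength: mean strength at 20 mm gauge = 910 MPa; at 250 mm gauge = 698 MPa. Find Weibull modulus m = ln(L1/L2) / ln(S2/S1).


Formula: m = ln(L1/L2) / ln(S2/S1)
Step 1: ln(L1/L2) = ln(20/250) = -2.52573
Step 2: S2/S1 = 698/910 = 0.76703
Step 3: ln(S2/S1) = ln(0.76703) = -0.26523
Step 4: m = -2.52573 / -0.26523 = 9.52

9.52 (Weibull m)


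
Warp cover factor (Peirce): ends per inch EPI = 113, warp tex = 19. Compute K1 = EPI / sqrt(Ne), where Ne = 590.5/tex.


Formula: K1 = EPI / sqrt(Ne), with Ne = 590.5 / tex_warp
Step 1: Ne = 590.5 / 19 = 31.079
Step 2: sqrt(Ne) = sqrt(31.079) = 5.5749
Step 3: K1 = 113 / 5.5749 = 20.3

20.3


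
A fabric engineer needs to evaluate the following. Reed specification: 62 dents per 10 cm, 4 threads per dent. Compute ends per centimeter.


Formula: EPC = (dents per 10 cm * ends per dent) / 10
Step 1: Total ends per 10 cm = 62 * 4 = 248
Step 2: EPC = 248 / 10 = 24.8 ends/cm

24.8 ends/cm


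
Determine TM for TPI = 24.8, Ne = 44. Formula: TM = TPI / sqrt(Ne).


Formula: TM = TPI / sqrt(Ne)
Step 1: sqrt(Ne) = sqrt(44) = 6.6332
Step 2: TM = 24.8 / 6.6332 = 3.74

3.74 TM


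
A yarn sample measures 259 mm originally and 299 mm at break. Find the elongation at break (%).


Formula: Elongation (%) = ((L_break - L0) / L0) * 100
Step 1: Extension = 299 - 259 = 40 mm
Step 2: Elongation = (40 / 259) * 100
Step 3: Elongation = 0.15444 * 100 = 15.444% ≈ 15.4%

15.4%


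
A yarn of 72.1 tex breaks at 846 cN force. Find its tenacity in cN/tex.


Formula: Tenacity = Breaking force / Linear density
Tenacity = 846 cN / 72.1 tex
Tenacity = 11.73 cN/tex

11.73 cN/tex


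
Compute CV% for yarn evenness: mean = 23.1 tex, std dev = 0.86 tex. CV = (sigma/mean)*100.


Formula: CV% = (standard deviation / mean) * 100
Step 1: Ratio = 0.86 / 23.1 = 0.037229
Step 2: CV% = 0.037229 * 100 = 3.7229% ≈ 3.7%

3.7%


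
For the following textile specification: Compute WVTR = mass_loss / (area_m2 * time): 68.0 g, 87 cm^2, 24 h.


Formula: WVTR = mass_loss / (area * time)
Step 1: Convert area: 87 cm^2 = 0.0087 m^2
Step 2: WVTR = 68.0 g / (0.0087 m^2 * 24 h)
Step 3: WVTR = 68.0 / 0.2088 = 325.7 g/m^2/h

325.7 g/m^2/h


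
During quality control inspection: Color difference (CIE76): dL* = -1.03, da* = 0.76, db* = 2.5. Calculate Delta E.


Formula: Delta E = sqrt(dL*^2 + da*^2 + db*^2)
Step 1: dL*^2 = (-1.03)^2 = 1.0609
Step 2: da*^2 = 0.76^2 = 0.5776
Step 3: db*^2 = 2.5^2 = 6.25
Step 4: Sum = 1.0609 + 0.5776 + 6.25 = 7.8885
Step 5: Delta E = sqrt(7.8885) = 2.81

2.81 Delta E


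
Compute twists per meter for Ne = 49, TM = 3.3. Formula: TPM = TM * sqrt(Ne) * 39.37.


Formula: TPM = TM * sqrt(Ne) * 39.37
Step 1: sqrt(Ne) = sqrt(49) = 7
Step 2: TM * sqrt(Ne) = 3.3 * 7 = 23.1
Step 3: TPM = 23.1 * 39.37 = 909 twists/m

909 twists/m


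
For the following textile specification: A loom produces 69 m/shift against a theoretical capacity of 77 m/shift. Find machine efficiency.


Formula: Efficiency% = (Actual output / Theoretical output) * 100
Efficiency% = (69 / 77) * 100
Efficiency% = 0.896104 * 100 = 89.6104% ≈ 89.6%

89.6%


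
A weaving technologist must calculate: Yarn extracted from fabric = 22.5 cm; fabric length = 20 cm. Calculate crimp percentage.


Formula: Crimp% = ((L_yarn - L_fabric) / L_fabric) * 100
Step 1: Extension = 22.5 - 20 = 2.5 cm
Step 2: Crimp% = (2.5 / 20) * 100
Step 3: Crimp% = 0.125 * 100 = 12.5%

12.5%


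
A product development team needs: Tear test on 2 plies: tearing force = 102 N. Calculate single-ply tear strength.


Formula: Per-ply strength = Total force / Number of plies
Per-ply = 102 N / 2
Per-ply = 51 N

51 N


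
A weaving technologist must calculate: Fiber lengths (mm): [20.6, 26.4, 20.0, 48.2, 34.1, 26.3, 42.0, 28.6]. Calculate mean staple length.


Formula: Mean = sum of lengths / count
Sum = 20.6 + 26.4 + 20.0 + 48.2 + 34.1 + 26.3 + 42.0 + 28.6
Sum = 246.2 mm
Mean = 246.2 / 8 = 30.78 mm

30.78 mm


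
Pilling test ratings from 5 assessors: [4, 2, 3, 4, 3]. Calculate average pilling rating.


Formula: Mean = sum / count
Sum = 4 + 2 + 3 + 4 + 3 = 16
Mean = 16 / 5 = 3.2

3.2


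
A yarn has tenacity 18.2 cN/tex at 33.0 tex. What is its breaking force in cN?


Formula: Breaking force = Tenacity * Linear density
F = 18.2 cN/tex * 33.0 tex
F = 600.60 cN

600.60 cN


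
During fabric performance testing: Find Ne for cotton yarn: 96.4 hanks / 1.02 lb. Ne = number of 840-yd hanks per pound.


Formula: Ne = hanks / mass_lb
Substituting: Ne = 96.4 / 1.02
Ne = 94.5

94.5 Ne


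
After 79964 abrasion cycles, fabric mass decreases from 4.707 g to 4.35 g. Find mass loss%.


Formula: Mass loss% = ((m_before - m_after) / m_before) * 100
Step 1: Mass loss = 4.707 - 4.35 = 0.357 g
Step 2: Ratio = 0.357 / 4.707 = 0.0758445
Step 3: Mass loss% = 0.0758445 * 100 = 7.58445% ≈ 7.58%

7.58%


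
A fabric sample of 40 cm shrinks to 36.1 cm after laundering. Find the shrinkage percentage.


Formula: Shrinkage% = ((L_before - L_after) / L_before) * 100
Step 1: Shrinkage = 40 - 36.1 = 3.9 cm
Step 2: Shrinkage% = (3.9 / 40) * 100
Step 3: Shrinkage% = 0.0975 * 100 = 9.75% ≈ 9.8%

9.8%


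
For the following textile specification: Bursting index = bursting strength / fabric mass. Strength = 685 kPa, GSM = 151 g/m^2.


Formula: Bursting Index = Bursting Strength / Fabric GSM
BI = 685 kPa / 151 g/m^2
BI = 4.536 kPa/(g/m^2)

4.536 kPa/(g/m^2)


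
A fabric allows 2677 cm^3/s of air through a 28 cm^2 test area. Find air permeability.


Formula: Air Permeability = Airflow / Test Area
AP = 2677 cm^3/s / 28 cm^2
AP = 95.6 cm^3/s/cm^2

95.6 cm^3/s/cm^2


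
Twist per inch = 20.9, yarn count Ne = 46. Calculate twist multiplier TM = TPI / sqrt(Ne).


Formula: TM = TPI / sqrt(Ne)
Step 1: sqrt(Ne) = sqrt(46) = 6.7823
Step 2: TM = 20.9 / 6.7823 = 3.08

3.08 TM


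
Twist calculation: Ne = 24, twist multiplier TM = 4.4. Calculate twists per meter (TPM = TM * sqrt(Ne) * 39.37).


Formula: TPM = TM * sqrt(Ne) * 39.37
Step 1: sqrt(Ne) = sqrt(24) = 4.899
Step 2: TM * sqrt(Ne) = 4.4 * 4.899 = 21.5556
Step 3: TPM = 21.5556 * 39.37 = 849 twists/m

849 twists/m


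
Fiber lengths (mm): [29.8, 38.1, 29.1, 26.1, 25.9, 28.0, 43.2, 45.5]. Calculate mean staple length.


Formula: Mean = sum of lengths / count
Sum = 29.8 + 38.1 + 29.1 + 26.1 + 25.9 + 28.0 + 43.2 + 45.5
Sum = 265.7 mm
Mean = 265.7 / 8 = 33.21 mm

33.21 mm


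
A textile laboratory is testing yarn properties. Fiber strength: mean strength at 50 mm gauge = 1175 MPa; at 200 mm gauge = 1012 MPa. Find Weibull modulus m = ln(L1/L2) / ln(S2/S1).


Formula: m = ln(L1/L2) / ln(S2/S1)
Step 1: ln(L1/L2) = ln(50/200) = -1.38629
Step 2: S2/S1 = 1012/1175 = 0.86128
Step 3: ln(S2/S1) = ln(0.86128) = -0.14934
Step 4: m = -1.38629 / -0.14934 = 9.28

9.28 (Weibull m)


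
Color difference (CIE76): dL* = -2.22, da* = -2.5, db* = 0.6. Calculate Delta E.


Formula: Delta E = sqrt(dL*^2 + da*^2 + db*^2)
Step 1: dL*^2 = (-2.22)^2 = 4.9284
Step 2: da*^2 = (-2.5)^2 = 6.25
Step 3: db*^2 = 0.6^2 = 0.36
Step 4: Sum = 4.9284 + 6.25 + 0.36 = 11.5384
Step 5: Delta E = sqrt(11.5384) = 3.4

3.4 Delta E


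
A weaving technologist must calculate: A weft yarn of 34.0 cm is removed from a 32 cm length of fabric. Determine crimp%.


Formula: Crimp% = ((L_yarn - L_fabric) / L_fabric) * 100
Step 1: Extension = 34.0 - 32 = 2.0 cm
Step 2: Crimp% = (2.0 / 32) * 100
Step 3: Crimp% = 0.0625 * 100 = 6.25% ≈ 6.3%

6.3%


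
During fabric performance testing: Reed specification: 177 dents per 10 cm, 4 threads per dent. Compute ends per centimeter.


Formula: EPC = (dents per 10 cm * ends per dent) / 10
Step 1: Total ends per 10 cm = 177 * 4 = 708
Step 2: EPC = 708 / 10 = 70.8 ends/cm

70.8 ends/cm


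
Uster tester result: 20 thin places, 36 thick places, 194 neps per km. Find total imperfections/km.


Formula: Total = thin places + thick places + neps
Total = 20 + 36 + 194
Total = 250 imperfections/km

250 imperfections/km


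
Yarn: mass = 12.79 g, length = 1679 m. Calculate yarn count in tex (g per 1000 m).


Formula: Tex = (mass_g / length_m) * 1000
Substituting: Tex = (12.79 / 1679) * 1000
Intermediate: 12.79 / 1679 = 0.00761763 g/m
Tex = 0.00761763 * 1000 = 7.62 tex

7.62 tex


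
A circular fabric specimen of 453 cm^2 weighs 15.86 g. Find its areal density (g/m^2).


Formula: GSM = mass_g / area_m2
Step 1: Convert area: 453 cm^2 = 453 / 10000 = 0.0453 m^2
Step 2: GSM = 15.86 g / 0.0453 m^2 = 350.1 g/m^2

350.1 g/m^2


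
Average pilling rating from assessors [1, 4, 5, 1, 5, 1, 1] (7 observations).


Formula: Mean = sum / count
Sum = 1 + 4 + 5 + 1 + 5 + 1 + 1 = 18
Mean = 18 / 7 = 2.6

2.6


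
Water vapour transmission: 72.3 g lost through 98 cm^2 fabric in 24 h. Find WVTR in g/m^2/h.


Formula: WVTR = mass_loss / (area * time)
Step 1: Convert area: 98 cm^2 = 0.0098 m^2
Step 2: WVTR = 72.3 g / (0.0098 m^2 * 24 h)
Step 3: WVTR = 72.3 / 0.2352 = 307.4 g/m^2/h

307.4 g/m^2/h


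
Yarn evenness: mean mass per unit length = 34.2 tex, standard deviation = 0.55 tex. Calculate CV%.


Formula: CV% = (standard deviation / mean) * 100
Step 1: Ratio = 0.55 / 34.2 = 0.016082
Step 2: CV% = 0.016082 * 100 = 1.6082% ≈ 1.6%

1.6%


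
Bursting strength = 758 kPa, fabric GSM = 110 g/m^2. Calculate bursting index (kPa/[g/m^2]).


Formula: Bursting Index = Bursting Strength / Fabric GSM
BI = 758 kPa / 110 g/m^2
BI = 6.891 kPa/(g/m^2)

6.891 kPa/(g/m^2)


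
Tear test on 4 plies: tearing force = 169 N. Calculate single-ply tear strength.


Formula: Per-ply strength = Total force / Number of plies
Per-ply = 169 N / 4
Per-ply = 42.25 N

42.25 N


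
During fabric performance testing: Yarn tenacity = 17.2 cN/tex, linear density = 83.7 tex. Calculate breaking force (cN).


Formula: Breaking force = Tenacity * Linear density
F = 17.2 cN/tex * 83.7 tex
F = 1439.64 cN

1439.64 cN


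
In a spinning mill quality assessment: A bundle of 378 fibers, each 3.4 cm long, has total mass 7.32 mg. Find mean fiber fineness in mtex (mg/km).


Formula: fineness (mtex) = mass (mg) / total length (km) = (mass_mg / total_length_m) * 1000
Step 1: Convert fiber length: 3.4 cm = 0.034 m
Step 2: Total fiber length = 378 * 0.034 = 12.852 m
Step 3: Linear density = 7.32 mg / 12.852 m = 0.5696 mg/m
Step 4: fineness = 0.5696 * 1000 = 569.6 mtex

569.6 mtex


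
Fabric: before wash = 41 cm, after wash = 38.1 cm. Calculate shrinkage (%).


Formula: Shrinkage% = ((L_before - L_after) / L_before) * 100
Step 1: Shrinkage = 41 - 38.1 = 2.9 cm
Step 2: Shrinkage% = (2.9 / 41) * 100
Step 3: Shrinkage% = 0.070732 * 100 = 7.0732% ≈ 7.1%

7.1%


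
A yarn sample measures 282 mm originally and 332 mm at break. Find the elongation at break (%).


Formula: Elongation (%) = ((L_break - L0) / L0) * 100
Step 1: Extension = 332 - 282 = 50 mm
Step 2: Elongation = (50 / 282) * 100
Step 3: Elongation = 0.177305 * 100 = 17.7305% ≈ 17.7%

17.7%


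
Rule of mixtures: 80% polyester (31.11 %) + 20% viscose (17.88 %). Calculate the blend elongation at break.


Formula: Blend property = (fraction_A * property_A) + (fraction_B * property_B)
Step 1: Contribution A = 80/100 * 31.11 % = 24.888 %
Step 2: Contribution B = 20/100 * 17.88 % = 3.576 %
Step 3: Blend elongation at break = 24.888 + 3.576 = 28.464 %

28.464 %


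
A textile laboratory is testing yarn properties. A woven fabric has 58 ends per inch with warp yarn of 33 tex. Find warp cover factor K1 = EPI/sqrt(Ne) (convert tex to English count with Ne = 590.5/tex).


Formula: K1 = EPI / sqrt(Ne), with Ne = 590.5 / tex_warp
Step 1: Ne = 590.5 / 33 = 17.894
Step 2: sqrt(Ne) = sqrt(17.894) = 4.2301
Step 3: K1 = 58 / 4.2301 = 13.7

13.7


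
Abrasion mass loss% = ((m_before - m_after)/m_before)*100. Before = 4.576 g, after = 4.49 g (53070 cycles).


Formula: Mass loss% = ((m_before - m_after) / m_before) * 100
Step 1: Mass loss = 4.576 - 4.49 = 0.086 g
Step 2: Ratio = 0.086 / 4.576 = 0.0187937
Step 3: Mass loss% = 0.0187937 * 100 = 1.87937% ≈ 1.88%

1.88%


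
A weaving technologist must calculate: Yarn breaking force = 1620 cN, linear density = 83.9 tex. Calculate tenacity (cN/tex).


Formula: Tenacity = Breaking force / Linear density
Tenacity = 1620 cN / 83.9 tex
Tenacity = 19.31 cN/tex

19.31 cN/tex


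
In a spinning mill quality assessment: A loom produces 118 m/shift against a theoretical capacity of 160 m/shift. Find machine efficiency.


Formula: Efficiency% = (Actual output / Theoretical output) * 100
Efficiency% = (118 / 160) * 100
Efficiency% = 0.7375 * 100 = 73.75% ≈ 73.8%

73.8%


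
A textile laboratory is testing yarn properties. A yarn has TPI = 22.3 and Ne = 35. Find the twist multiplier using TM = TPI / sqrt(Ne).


Formula: TM = TPI / sqrt(Ne)
Step 1: sqrt(Ne) = sqrt(35) = 5.9161
Step 2: TM = 22.3 / 5.9161 = 3.77

3.77 TM


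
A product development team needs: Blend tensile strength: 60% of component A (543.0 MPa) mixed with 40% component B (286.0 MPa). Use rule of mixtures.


Formula: Blend property = (fraction_A * property_A) + (fraction_B * property_B)
Step 1: Contribution A = 60/100 * 543.0 MPa = 325.8 MPa
Step 2: Contribution B = 40/100 * 286.0 MPa = 114.4 MPa
Step 3: Blend tensile strength = 325.8 + 114.4 = 440.2 MPa

440.2 MPa


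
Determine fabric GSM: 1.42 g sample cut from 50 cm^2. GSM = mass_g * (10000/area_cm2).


Formula: GSM = mass_g / area_m2
Step 1: Convert area: 50 cm^2 = 50 / 10000 = 0.005 m^2
Step 2: GSM = 1.42 g / 0.005 m^2 = 284.0 g/m^2

284.0 g/m^2


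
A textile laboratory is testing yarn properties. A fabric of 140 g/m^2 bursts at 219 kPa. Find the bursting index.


Formula: Bursting Index = Bursting Strength / Fabric GSM
BI = 219 kPa / 140 g/m^2
BI = 1.564 kPa/(g/m^2)

1.564 kPa/(g/m^2)


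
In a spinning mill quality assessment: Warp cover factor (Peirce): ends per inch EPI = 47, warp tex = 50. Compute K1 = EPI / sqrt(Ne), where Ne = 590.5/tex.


Formula: K1 = EPI / sqrt(Ne), with Ne = 590.5 / tex_warp
Step 1: Ne = 590.5 / 50 = 11.81
Step 2: sqrt(Ne) = sqrt(11.81) = 3.4366
Step 3: K1 = 47 / 3.4366 = 13.7

13.7
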